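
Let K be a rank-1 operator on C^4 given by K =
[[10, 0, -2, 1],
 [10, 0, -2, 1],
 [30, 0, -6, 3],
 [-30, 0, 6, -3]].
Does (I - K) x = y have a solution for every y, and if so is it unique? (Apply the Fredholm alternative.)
(I - K) is singular (det(I - K) = 0, i.e. 1 ∈ sigma(K)). (I - K) x = y is solvable iff y ⊥ ker((I - K)^*) = span{(10, 0, -2, 1)}, i.e. iff 10y_1 - 2y_3 + y_4 = 0. When solvable, the solutions are x = y + c·(1, 1, 3, -3), c arbitrary (ker(I - K) = span{(1, 1, 3, -3)}, dimension 1).

K has rank 1, so it is an outer product K = u v^T: every row of K is a multiple of one row vector. Reading off the entries, u = (1, 1, 3, -3) and v = (10, 0, -2, 1) (row i of K equals u_i·v^T). A rank-one matrix u v^T satisfies K u = u (v·u) and kills the (3)-dimensional subspace v^⊥, so its characteristic polynomial is lambda^3 (lambda - v·u) with v·u = tr K = 1. Hence the eigenvalues of I - K are 1 (multiplicity 3) and 1 - (1) = 0, so det(I - K) = 0. (Direct check: I - K =
[[-9, 0, 2, -1],
 [-10, 1, 2, -1],
 [-30, 0, 7, -3],
 [30, 0, -6, 4]]
has determinant 0.) So 1 is an eigenvalue of K and (I - K) is not invertible. The finite-dimensional Fredholm alternative says: either (I - K) is invertible, or ker(I - K) ≠ {0} and then range(I - K) = ker((I - K)^*)^⊥, with dim ker(I - K) = dim ker((I - K)^*). We are in the second case, so we need both kernels. Kernel of I - K: (I - K) u = u - u (v·u) = u - u = 0, so ker(I - K) = span{u} = span{(1, 1, 3, -3)} (it is exactly 1-dimensional because rank(I - K) = 3). Kernel of the adjoint: K is real, so (I - K)^* = I - K^T = I - v u^T, and (I - v u^T) v = v - v (u·v) = 0; hence ker((I - K)^*) = span{v} = span{(10, 0, -2, 1)}. Therefore (I - K) x = y is solvable iff <y, v> = 0, i.e. iff 10y_1 - 2y_3 + y_4 = 0. When this holds, K y = u (v·y) = 0, so (I - K) y = y and x = y is a particular solution; the full solution set is the line x = y + c·u = y + c·(1, 1, 3, -3), c ∈ C.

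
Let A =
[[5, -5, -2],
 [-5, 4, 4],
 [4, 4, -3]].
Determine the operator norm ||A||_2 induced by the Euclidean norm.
||A||_2 ≈ 10.5827 (= sqrt(largest eigenvalue of A^T A))

||A||_2 = sigma_max(A) = sqrt(lambda_max(A^T A)). Form the symmetric matrix M = A^T A =
[[66, -29, -42],
 [-29, 57, 14],
 [-42, 14, 29]].
Its characteristic polynomial (trace, sum of principal 2x2 minors, determinant of M give the coefficients) is
  p(λ) = det(λ I - M) = λ^3 - 152λ^2 + 4528λ - 5329.
No integer candidate from the rational root theorem (±divisors of 5329) is a root, so the roots are irrational. The cubic discriminant is Δ = 92744337925 > 0, so there are three distinct real roots. p(1) = -952 and p(2) = 3127 have opposite signs, so a root lies in (1, 2); Newton's method refines it to λ ≈ 1.227. p(38) = 2119 and p(39) = -610 have opposite signs, so a root lies in (38, 39); Newton's method refines it to λ ≈ 38.7788. p(111) = -7882 and p(112) = 47 have opposite signs, so a root lies in (111, 112); Newton's method refines it to λ ≈ 111.9942. Check (Vieta): the three roots sum to 152, matching tr M = 152.
So the eigenvalues of A^T A are ≈ 1.227, 38.7788, 111.9942 (all ≥ 0, as they must be for A^T A). The largest is λ_max ≈ 111.9942, hence ||A||_2 = sqrt(λ_max) ≈ 10.5827.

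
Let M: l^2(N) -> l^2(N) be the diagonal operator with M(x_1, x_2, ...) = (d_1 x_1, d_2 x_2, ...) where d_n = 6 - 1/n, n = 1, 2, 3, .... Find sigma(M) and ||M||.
sigma(M) = {6 - 1/n : n ≥ 1} ∪ {6}; ||M|| = 6

A bounded diagonal operator on l^2 with diagonal entries d_n has spectrum equal to the closure of {d_n : n ≥ 1}: every d_n is an eigenvalue (with eigenvector e_n), so {d_n} ⊂ sigma(M); the spectrum is closed, so its closure is too; and for lambda not in the closure, (M - lambda I) has bounded inverse (the diagonal entries 1/(d_n - lambda) are bounded). For our sequence d_n = 6 - 1/n, n = 1, 2, 3, ...:
  - {d_n} = {6 - 1/n : n ≥ 1}; the only limit point is 6
  - closure = {6 - 1/n : n ≥ 1} ∪ {6}
For the norm: a diagonal operator has ||M|| = sup_n |d_n|. Here d_n = 6 - 1/n increases monotonically from d_1 = 5 toward 6, with all terms in [5, 6); so sup_n |d_n| = 6 (the supremum is the limit, not attained). So ||M|| = 6.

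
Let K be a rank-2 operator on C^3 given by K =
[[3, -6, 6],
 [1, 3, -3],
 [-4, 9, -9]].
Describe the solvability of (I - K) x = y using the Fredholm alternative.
(I - K) is invertible (det(I - K) = 16 ≠ 0), so for every y in C^3 the equation (I - K) x = y has a unique solution.

K has rank 2 and factors as K = U V^T = u1 v1^T + u2 v2^T with u1 = (2, -1, -3), v1 = (1, -3, 3), u2 = (1, 2, -1), v2 = (1, 0, 0) (multiplying out reproduces the displayed K). The nonzero eigenvalues of U V^T coincide with those of the 2 x 2 matrix G = V^T U = [[v1·u1, v1·u2], [v2·u1, v2·u2]] = [[-4, -8], [2, 1]], and by the Sylvester determinant identity det(I_3 - U V^T) = det(I_2 - V^T U) = det([[5, 8], [-2, 0]]) = (5)(0) - (8)(-2) = 16. (Direct check: I - K =
[[-2, 6, -6],
 [-1, -2, 3],
 [4, -9, 10]]
has determinant 16.) The finite-dimensional Fredholm alternative says: either (I - K) is invertible, or ker(I - K) ≠ {0} and then range(I - K) = ker((I - K)^*)^⊥, with dim ker(I - K) = dim ker((I - K)^*). Since det(I - K) ≠ 0, 1 is not an eigenvalue of K and ker(I - K) = {0}, so we are in the first case: for every y there is a unique x = (I - K)^(-1) y. (Explicitly, by the Woodbury identity, (I - U V^T)^(-1) = I + U (I_2 - G)^(-1) V^T.)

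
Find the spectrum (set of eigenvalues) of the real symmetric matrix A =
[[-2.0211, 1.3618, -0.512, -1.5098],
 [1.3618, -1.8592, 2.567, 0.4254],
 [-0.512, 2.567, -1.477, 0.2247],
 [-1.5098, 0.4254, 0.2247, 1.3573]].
sigma(A) ≈ {-5, -2, 1, 2}

A is real symmetric, so its spectrum consists of real eigenvalues. Expanding the characteristic polynomial of the displayed matrix gives
  det(λ I - A) = p(λ) = λ^4 + (4)λ^3 + (-9)λ^2 + (-16)λ + (20).
Solving p(λ) = 0 yields eigenvalues ≈ -5, -2, 1, 2. (A is shown rounded to 4 decimals, so these recover the underlying integer eigenvalues to within that precision.)
Verification: the trace of A = -4 equals the sum of eigenvalues -4, and det(A) ≈ 19.9993 matches the eigenvalue product 20.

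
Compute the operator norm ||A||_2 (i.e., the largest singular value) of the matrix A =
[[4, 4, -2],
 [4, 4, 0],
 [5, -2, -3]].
||A||_2 ≈ 8.8094 (= sqrt(largest eigenvalue of A^T A))

||A||_2 = sigma_max(A) = sqrt(lambda_max(A^T A)). Form the symmetric matrix M = A^T A =
[[57, 22, -23],
 [22, 36, -2],
 [-23, -2, 13]].
Its characteristic polynomial (trace, sum of principal 2x2 minors, determinant of M give the coefficients) is
  p(λ) = det(λ I - M) = λ^3 - 106λ^2 + 2244λ - 3136.
No integer candidate from the rational root theorem (±divisors of 3136) is a root, so the roots are irrational. The cubic discriminant is Δ = 9601622336 > 0, so there are three distinct real roots. p(1) = -997 and p(2) = 936 have opposite signs, so a root lies in (1, 2); Newton's method refines it to λ ≈ 1.5027. p(26) = 1128 and p(27) = -139 have opposite signs, so a root lies in (26, 27); Newton's method refines it to λ ≈ 26.8923. p(77) = -2289 and p(78) = 1544 have opposite signs, so a root lies in (77, 78); Newton's method refines it to λ ≈ 77.6051. Check (Vieta): the three roots sum to 106, matching tr M = 106.
So the eigenvalues of A^T A are ≈ 1.5027, 26.8923, 77.6051 (all ≥ 0, as they must be for A^T A). The largest is λ_max ≈ 77.6051, hence ||A||_2 = sqrt(λ_max) ≈ 8.8094.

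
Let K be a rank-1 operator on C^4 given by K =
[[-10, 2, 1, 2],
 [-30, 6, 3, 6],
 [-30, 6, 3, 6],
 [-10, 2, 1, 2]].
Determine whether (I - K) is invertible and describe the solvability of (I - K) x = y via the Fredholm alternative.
(I - K) is singular (det(I - K) = 0, i.e. 1 ∈ sigma(K)). (I - K) x = y is solvable iff y ⊥ ker((I - K)^*) = span{(-10, 2, 1, 2)}, i.e. iff -10y_1 + 2y_2 + y_3 + 2y_4 = 0. When solvable, the solutions are x = y + c·(1, 3, 3, 1), c arbitrary (ker(I - K) = span{(1, 3, 3, 1)}, dimension 1).

K has rank 1, so it is an outer product K = u v^T: every row of K is a multiple of one row vector. Reading off the entries, u = (1, 3, 3, 1) and v = (-10, 2, 1, 2) (row i of K equals u_i·v^T). A rank-one matrix u v^T satisfies K u = u (v·u) and kills the (3)-dimensional subspace v^⊥, so its characteristic polynomial is lambda^3 (lambda - v·u) with v·u = tr K = 1. Hence the eigenvalues of I - K are 1 (multiplicity 3) and 1 - (1) = 0, so det(I - K) = 0. (Direct check: I - K =
[[11, -2, -1, -2],
 [30, -5, -3, -6],
 [30, -6, -2, -6],
 [10, -2, -1, -1]]
has determinant 0.) So 1 is an eigenvalue of K and (I - K) is not invertible. The finite-dimensional Fredholm alternative says: either (I - K) is invertible, or ker(I - K) ≠ {0} and then range(I - K) = ker((I - K)^*)^⊥, with dim ker(I - K) = dim ker((I - K)^*). We are in the second case, so we need both kernels. Kernel of I - K: (I - K) u = u - u (v·u) = u - u = 0, so ker(I - K) = span{u} = span{(1, 3, 3, 1)} (it is exactly 1-dimensional because rank(I - K) = 3). Kernel of the adjoint: K is real, so (I - K)^* = I - K^T = I - v u^T, and (I - v u^T) v = v - v (u·v) = 0; hence ker((I - K)^*) = span{v} = span{(-10, 2, 1, 2)}. Therefore (I - K) x = y is solvable iff <y, v> = 0, i.e. iff -10y_1 + 2y_2 + y_3 + 2y_4 = 0. When this holds, K y = u (v·y) = 0, so (I - K) y = y and x = y is a particular solution; the full solution set is the line x = y + c·u = y + c·(1, 3, 3, 1), c ∈ C.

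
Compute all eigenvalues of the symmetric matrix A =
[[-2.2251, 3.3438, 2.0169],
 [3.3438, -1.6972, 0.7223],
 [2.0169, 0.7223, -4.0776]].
sigma(A) ≈ {-6, -4, 2}

A is real symmetric, so its spectrum consists of real eigenvalues. Expanding the characteristic polynomial of the displayed matrix gives
  det(λ I - A) = p(λ) = λ^3 + (8)λ^2 + (4)λ + (-48).
Solving p(λ) = 0 yields eigenvalues ≈ -6, -4, 2. (A is shown rounded to 4 decimals, so these recover the underlying integer eigenvalues to within that precision.)
Verification: the trace of A = -8 equals the sum of eigenvalues -8, and det(A) ≈ 48.0003 matches the eigenvalue product 48.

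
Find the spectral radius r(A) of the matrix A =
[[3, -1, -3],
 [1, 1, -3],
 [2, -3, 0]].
r(A) = 3

The eigenvalues of A are the roots of its characteristic polynomial. With M = A (coefficients from the trace, the sum of principal 2x2 minors, and det A):
  p(λ) = det(λ I - M) = λ^3 - 4λ^2 + λ + 6.
By the rational root theorem any rational root is an integer divisor of 6. Testing λ = 3: p(3) = 27 - 36 + 3 + 6 = 0, so λ = 3 is a root. Dividing out (λ - 3) leaves p(λ) = (λ - 3)(λ^2 - λ - 2). For λ^2 - λ - 2 the discriminant is 9. It is a perfect square (3^2), so the roots are rational: λ = (1 ± 3)/2 = 2, -1.
Thus the eigenvalues (to 4 decimals) are 2 (modulus 2); -1 (modulus 1); 3 (modulus 3). The spectral radius is the largest modulus: r(A) = 3. (Cross-check: r(A) ≤ ||A||_2 ≈ 5.451; equality holds whenever A is normal, though it can also hold for some non-normal A.)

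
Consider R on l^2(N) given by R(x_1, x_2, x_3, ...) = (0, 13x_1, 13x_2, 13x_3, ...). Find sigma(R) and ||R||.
sigma(R) = closed disk {z in C : |z| ≤ 13}; ||R|| = 13

Note R = 13·U where U is the unit right shift (U x)_k = x_{k-1} (with x_0 := 0); so ||R|| = 13||U|| and sigma(R) = 13·sigma(U). ||R x||^2 = sum_{k≥1} |13x_k|^2 = 169||x||^2, so ||R|| = 13 and sigma(R) ⊂ {|z| ≤ 13}. For any |lambda| < 13, the equation (R - lambda I) x = 0 forces x_1 = 0, then 13x_k = lambda x_{k+1} ⇒ x = 0, so R has no eigenvalues. But (R - lambda I) is not surjective for |lambda| < 13: solving (R - lambda I) x = e_1 would require x_n proportional to (lambda/13)^(-n), which is not in l^2. So every |lambda| < 13 lies in the residual spectrum. The boundary |lambda| = 13 is in the approximate point spectrum (the spectrum is closed). Hence sigma(R) is the closed disk of radius 13.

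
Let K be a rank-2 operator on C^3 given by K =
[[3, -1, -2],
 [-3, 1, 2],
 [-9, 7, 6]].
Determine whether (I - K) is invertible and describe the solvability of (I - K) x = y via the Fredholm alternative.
(I - K) is invertible (det(I - K) = -17 ≠ 0), so for every y in C^3 the equation (I - K) x = y has a unique solution.

K has rank 2 and factors as K = U V^T = u1 v1^T + u2 v2^T with u1 = (-2, 2, 2), v1 = (-3, 2, 2), u2 = (1, -1, 1), v2 = (-3, 3, 2) (multiplying out reproduces the displayed K). The nonzero eigenvalues of U V^T coincide with those of the 2 x 2 matrix G = V^T U = [[v1·u1, v1·u2], [v2·u1, v2·u2]] = [[14, -3], [16, -4]], and by the Sylvester determinant identity det(I_3 - U V^T) = det(I_2 - V^T U) = det([[-13, 3], [-16, 5]]) = (-13)(5) - (3)(-16) = -17. (Direct check: I - K =
[[-2, 1, 2],
 [3, 0, -2],
 [9, -7, -5]]
has determinant -17.) The finite-dimensional Fredholm alternative says: either (I - K) is invertible, or ker(I - K) ≠ {0} and then range(I - K) = ker((I - K)^*)^⊥, with dim ker(I - K) = dim ker((I - K)^*). Since det(I - K) ≠ 0, 1 is not an eigenvalue of K and ker(I - K) = {0}, so we are in the first case: for every y there is a unique x = (I - K)^(-1) y. (Explicitly, by the Woodbury identity, (I - U V^T)^(-1) = I + U (I_2 - G)^(-1) V^T.)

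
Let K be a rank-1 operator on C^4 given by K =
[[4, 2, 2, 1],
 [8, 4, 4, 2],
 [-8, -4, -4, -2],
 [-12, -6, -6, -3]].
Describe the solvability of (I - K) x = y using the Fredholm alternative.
(I - K) is singular (det(I - K) = 0, i.e. 1 ∈ sigma(K)). (I - K) x = y is solvable iff y ⊥ ker((I - K)^*) = span{(4, 2, 2, 1)}, i.e. iff 4y_1 + 2y_2 + 2y_3 + y_4 = 0. When solvable, the solutions are x = y + c·(1, 2, -2, -3), c arbitrary (ker(I - K) = span{(1, 2, -2, -3)}, dimension 1).

K has rank 1, so it is an outer product K = u v^T: every row of K is a multiple of one row vector. Reading off the entries, u = (1, 2, -2, -3) and v = (4, 2, 2, 1) (row i of K equals u_i·v^T). A rank-one matrix u v^T satisfies K u = u (v·u) and kills the (3)-dimensional subspace v^⊥, so its characteristic polynomial is lambda^3 (lambda - v·u) with v·u = tr K = 1. Hence the eigenvalues of I - K are 1 (multiplicity 3) and 1 - (1) = 0, so det(I - K) = 0. (Direct check: I - K =
[[-3, -2, -2, -1],
 [-8, -3, -4, -2],
 [8, 4, 5, 2],
 [12, 6, 6, 4]]
has determinant 0.) So 1 is an eigenvalue of K and (I - K) is not invertible. The finite-dimensional Fredholm alternative says: either (I - K) is invertible, or ker(I - K) ≠ {0} and then range(I - K) = ker((I - K)^*)^⊥, with dim ker(I - K) = dim ker((I - K)^*). We are in the second case, so we need both kernels. Kernel of I - K: (I - K) u = u - u (v·u) = u - u = 0, so ker(I - K) = span{u} = span{(1, 2, -2, -3)} (it is exactly 1-dimensional because rank(I - K) = 3). Kernel of the adjoint: K is real, so (I - K)^* = I - K^T = I - v u^T, and (I - v u^T) v = v - v (u·v) = 0; hence ker((I - K)^*) = span{v} = span{(4, 2, 2, 1)}. Therefore (I - K) x = y is solvable iff <y, v> = 0, i.e. iff 4y_1 + 2y_2 + 2y_3 + y_4 = 0. When this holds, K y = u (v·y) = 0, so (I - K) y = y and x = y is a particular solution; the full solution set is the line x = y + c·u = y + c·(1, 2, -2, -3), c ∈ C.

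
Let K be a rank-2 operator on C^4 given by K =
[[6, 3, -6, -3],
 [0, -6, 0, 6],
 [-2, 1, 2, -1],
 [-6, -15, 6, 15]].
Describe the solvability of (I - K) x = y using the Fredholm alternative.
(I - K) is invertible (det(I - K) = 44 ≠ 0), so for every y in C^4 the equation (I - K) x = y has a unique solution.

K has rank 2 and factors as K = U V^T = u1 v1^T + u2 v2^T with u1 = (3, 3, -2, 3), v1 = (0, -2, 0, 2), u2 = (3, 0, -1, -3), v2 = (2, 3, -2, -3) (multiplying out reproduces the displayed K). The nonzero eigenvalues of U V^T coincide with those of the 2 x 2 matrix G = V^T U = [[v1·u1, v1·u2], [v2·u1, v2·u2]] = [[0, -6], [10, 17]], and by the Sylvester determinant identity det(I_4 - U V^T) = det(I_2 - V^T U) = det([[1, 6], [-10, -16]]) = (1)(-16) - (6)(-10) = 44. (Direct check: I - K =
[[-5, -3, 6, 3],
 [0, 7, 0, -6],
 [2, -1, -1, 1],
 [6, 15, -6, -14]]
has determinant 44.) The finite-dimensional Fredholm alternative says: either (I - K) is invertible, or ker(I - K) ≠ {0} and then range(I - K) = ker((I - K)^*)^⊥, with dim ker(I - K) = dim ker((I - K)^*). Since det(I - K) ≠ 0, 1 is not an eigenvalue of K and ker(I - K) = {0}, so we are in the first case: for every y there is a unique x = (I - K)^(-1) y. (Explicitly, by the Woodbury identity, (I - U V^T)^(-1) = I + U (I_2 - G)^(-1) V^T.)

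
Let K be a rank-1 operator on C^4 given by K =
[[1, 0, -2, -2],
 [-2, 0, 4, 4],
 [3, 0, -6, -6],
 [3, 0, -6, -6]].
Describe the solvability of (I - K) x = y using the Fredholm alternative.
(I - K) is invertible (det(I - K) = 12 ≠ 0), so for every y in C^4 the equation (I - K) x = y has a unique solution.

K has rank 1, so it is an outer product K = u v^T: every row of K is a multiple of one row vector. Reading off the entries, u = (1, -2, 3, 3) and v = (1, 0, -2, -2) (row i of K equals u_i·v^T). A rank-one matrix u v^T satisfies K u = u (v·u) and kills the (3)-dimensional subspace v^⊥, so its characteristic polynomial is lambda^3 (lambda - v·u) with v·u = tr K = -11. Hence the eigenvalues of I - K are 1 (multiplicity 3) and 1 - (-11) = 12, so det(I - K) = 12. (Direct check: I - K =
[[0, 0, 2, 2],
 [2, 1, -4, -4],
 [-3, 0, 7, 6],
 [-3, 0, 6, 7]]
has determinant 12.) The finite-dimensional Fredholm alternative says: either (I - K) is invertible, or ker(I - K) ≠ {0} and then range(I - K) = ker((I - K)^*)^⊥, with dim ker(I - K) = dim ker((I - K)^*). Since det(I - K) ≠ 0, 1 is not an eigenvalue of K and ker(I - K) = {0}, so we are in the first case: for every y there is a unique x = (I - K)^(-1) y. Explicitly, by the Sherman–Morrison formula, (I - u v^T)^(-1) = I + u v^T/(1 - v·u), i.e. (I - K)^(-1) = I + K/(12).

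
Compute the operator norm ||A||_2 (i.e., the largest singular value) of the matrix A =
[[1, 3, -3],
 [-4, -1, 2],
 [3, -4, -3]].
||A||_2 ≈ 6.7165 (= sqrt(largest eigenvalue of A^T A))

||A||_2 = sigma_max(A) = sqrt(lambda_max(A^T A)). Form the symmetric matrix M = A^T A =
[[26, -5, -20],
 [-5, 26, 1],
 [-20, 1, 22]].
Its characteristic polynomial (trace, sum of principal 2x2 minors, determinant of M give the coefficients) is
  p(λ) = det(λ I - M) = λ^3 - 74λ^2 + 1394λ - 4096.
No integer candidate from the rational root theorem (±divisors of 4096) is a root, so the roots are irrational. The cubic discriminant is Δ = 318987120 > 0, so there are three distinct real roots. p(3) = -553 and p(4) = 360 have opposite signs, so a root lies in (3, 4); Newton's method refines it to λ ≈ 3.5889. p(25) = 129 and p(26) = -300 have opposite signs, so a root lies in (25, 26); Newton's method refines it to λ ≈ 25.2996. p(45) = -91 and p(46) = 780 have opposite signs, so a root lies in (45, 46); Newton's method refines it to λ ≈ 45.1115. Check (Vieta): the three roots sum to 74, matching tr M = 74.
So the eigenvalues of A^T A are ≈ 3.5889, 25.2996, 45.1115 (all ≥ 0, as they must be for A^T A). The largest is λ_max ≈ 45.1115, hence ||A||_2 = sqrt(λ_max) ≈ 6.7165.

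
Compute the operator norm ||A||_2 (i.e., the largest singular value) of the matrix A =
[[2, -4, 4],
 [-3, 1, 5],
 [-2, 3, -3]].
||A||_2 ≈ 7.9185 (= sqrt(largest eigenvalue of A^T A))

||A||_2 = sigma_max(A) = sqrt(lambda_max(A^T A)). Form the symmetric matrix M = A^T A =
[[17, -17, -1],
 [-17, 26, -20],
 [-1, -20, 50]].
Its characteristic polynomial (trace, sum of principal 2x2 minors, determinant of M give the coefficients) is
  p(λ) = det(λ I - M) = λ^3 - 93λ^2 + 1902λ - 144.
No integer candidate from the rational root theorem (±divisors of 144) is a root, so the roots are irrational. The cubic discriminant is Δ = 3760544772 > 0, so there are three distinct real roots. p(0) = -144 and p(1) = 1666 have opposite signs, so a root lies in (0, 1); Newton's method refines it to λ ≈ 0.076. p(30) = 216 and p(31) = -764 have opposite signs, so a root lies in (30, 31); Newton's method refines it to λ ≈ 30.2207. p(62) = -1384 and p(63) = 612 have opposite signs, so a root lies in (62, 63); Newton's method refines it to λ ≈ 62.7033. Check (Vieta): the three roots sum to 93, matching tr M = 93.
So the eigenvalues of A^T A are ≈ 0.076, 30.2207, 62.7033 (all ≥ 0, as they must be for A^T A). The largest is λ_max ≈ 62.7033, hence ||A||_2 = sqrt(λ_max) ≈ 7.9185.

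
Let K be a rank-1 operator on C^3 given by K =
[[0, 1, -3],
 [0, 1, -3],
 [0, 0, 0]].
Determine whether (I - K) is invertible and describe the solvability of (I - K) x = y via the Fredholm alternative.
(I - K) is singular (det(I - K) = 0, i.e. 1 ∈ sigma(K)). (I - K) x = y is solvable iff y ⊥ ker((I - K)^*) = span{(0, 1, -3)}, i.e. iff y_2 - 3y_3 = 0. When solvable, the solutions are x = y + c·(1, 1, 0), c arbitrary (ker(I - K) = span{(1, 1, 0)}, dimension 1).

K has rank 1, so it is an outer product K = u v^T: every row of K is a multiple of one row vector. Reading off the entries, u = (1, 1, 0) and v = (0, 1, -3) (row i of K equals u_i·v^T). A rank-one matrix u v^T satisfies K u = u (v·u) and kills the (2)-dimensional subspace v^⊥, so its characteristic polynomial is lambda^2 (lambda - v·u) with v·u = tr K = 1. Hence the eigenvalues of I - K are 1 (multiplicity 2) and 1 - (1) = 0, so det(I - K) = 0. (Direct check: I - K =
[[1, -1, 3],
 [0, 0, 3],
 [0, 0, 1]]
has determinant 0.) So 1 is an eigenvalue of K and (I - K) is not invertible. The finite-dimensional Fredholm alternative says: either (I - K) is invertible, or ker(I - K) ≠ {0} and then range(I - K) = ker((I - K)^*)^⊥, with dim ker(I - K) = dim ker((I - K)^*). We are in the second case, so we need both kernels. Kernel of I - K: (I - K) u = u - u (v·u) = u - u = 0, so ker(I - K) = span{u} = span{(1, 1, 0)} (it is exactly 1-dimensional because rank(I - K) = 2). Kernel of the adjoint: K is real, so (I - K)^* = I - K^T = I - v u^T, and (I - v u^T) v = v - v (u·v) = 0; hence ker((I - K)^*) = span{v} = span{(0, 1, -3)}. Therefore (I - K) x = y is solvable iff <y, v> = 0, i.e. iff y_2 - 3y_3 = 0. When this holds, K y = u (v·y) = 0, so (I - K) y = y and x = y is a particular solution; the full solution set is the line x = y + c·u = y + c·(1, 1, 0), c ∈ C.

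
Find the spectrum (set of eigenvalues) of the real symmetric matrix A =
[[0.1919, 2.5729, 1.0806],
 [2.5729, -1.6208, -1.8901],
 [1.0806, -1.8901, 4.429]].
sigma(A) ≈ {-4, 2, 5}

A is real symmetric, so its spectrum consists of real eigenvalues. Expanding the characteristic polynomial of the displayed matrix gives
  det(λ I - A) = p(λ) = λ^3 + (-3)λ^2 + (-18)λ + (40).
Solving p(λ) = 0 yields eigenvalues ≈ -4, 2, 5. (A is shown rounded to 4 decimals, so these recover the underlying integer eigenvalues to within that precision.)
Verification: the trace of A = 3 equals the sum of eigenvalues 3, and det(A) ≈ -39.9997 matches the eigenvalue product -40.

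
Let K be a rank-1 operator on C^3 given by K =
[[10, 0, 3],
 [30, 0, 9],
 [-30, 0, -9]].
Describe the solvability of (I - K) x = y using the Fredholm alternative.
(I - K) is singular (det(I - K) = 0, i.e. 1 ∈ sigma(K)). (I - K) x = y is solvable iff y ⊥ ker((I - K)^*) = span{(10, 0, 3)}, i.e. iff 10y_1 + 3y_3 = 0. When solvable, the solutions are x = y + c·(1, 3, -3), c arbitrary (ker(I - K) = span{(1, 3, -3)}, dimension 1).

K has rank 1, so it is an outer product K = u v^T: every row of K is a multiple of one row vector. Reading off the entries, u = (1, 3, -3) and v = (10, 0, 3) (row i of K equals u_i·v^T). A rank-one matrix u v^T satisfies K u = u (v·u) and kills the (2)-dimensional subspace v^⊥, so its characteristic polynomial is lambda^2 (lambda - v·u) with v·u = tr K = 1. Hence the eigenvalues of I - K are 1 (multiplicity 2) and 1 - (1) = 0, so det(I - K) = 0. (Direct check: I - K =
[[-9, 0, -3],
 [-30, 1, -9],
 [30, 0, 10]]
has determinant 0.) So 1 is an eigenvalue of K and (I - K) is not invertible. The finite-dimensional Fredholm alternative says: either (I - K) is invertible, or ker(I - K) ≠ {0} and then range(I - K) = ker((I - K)^*)^⊥, with dim ker(I - K) = dim ker((I - K)^*). We are in the second case, so we need both kernels. Kernel of I - K: (I - K) u = u - u (v·u) = u - u = 0, so ker(I - K) = span{u} = span{(1, 3, -3)} (it is exactly 1-dimensional because rank(I - K) = 2). Kernel of the adjoint: K is real, so (I - K)^* = I - K^T = I - v u^T, and (I - v u^T) v = v - v (u·v) = 0; hence ker((I - K)^*) = span{v} = span{(10, 0, 3)}. Therefore (I - K) x = y is solvable iff <y, v> = 0, i.e. iff 10y_1 + 3y_3 = 0. When this holds, K y = u (v·y) = 0, so (I - K) y = y and x = y is a particular solution; the full solution set is the line x = y + c·u = y + c·(1, 3, -3), c ∈ C.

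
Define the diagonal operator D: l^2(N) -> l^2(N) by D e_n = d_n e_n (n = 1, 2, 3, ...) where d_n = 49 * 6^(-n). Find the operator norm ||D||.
||D|| = 49/6 (attained at n = 1)

For D diagonal, ||D|| = sup_n |d_n|. The sequence d_n = 49 * 6^(-n) is positive and strictly decreasing (ratio 6^(-1) < 1), so the supremum is d_1 = 49/6. Hence ||D|| = 49/6.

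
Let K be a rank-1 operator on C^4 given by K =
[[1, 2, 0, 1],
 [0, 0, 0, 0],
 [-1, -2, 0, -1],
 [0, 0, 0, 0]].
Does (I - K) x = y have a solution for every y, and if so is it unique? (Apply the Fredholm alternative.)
(I - K) is singular (det(I - K) = 0, i.e. 1 ∈ sigma(K)). (I - K) x = y is solvable iff y ⊥ ker((I - K)^*) = span{(1, 2, 0, 1)}, i.e. iff y_1 + 2y_2 + y_4 = 0. When solvable, the solutions are x = y + c·(1, 0, -1, 0), c arbitrary (ker(I - K) = span{(1, 0, -1, 0)}, dimension 1).

K has rank 1, so it is an outer product K = u v^T: every row of K is a multiple of one row vector. Reading off the entries, u = (1, 0, -1, 0) and v = (1, 2, 0, 1) (row i of K equals u_i·v^T). A rank-one matrix u v^T satisfies K u = u (v·u) and kills the (3)-dimensional subspace v^⊥, so its characteristic polynomial is lambda^3 (lambda - v·u) with v·u = tr K = 1. Hence the eigenvalues of I - K are 1 (multiplicity 3) and 1 - (1) = 0, so det(I - K) = 0. (Direct check: I - K =
[[0, -2, 0, -1],
 [0, 1, 0, 0],
 [1, 2, 1, 1],
 [0, 0, 0, 1]]
has determinant 0.) So 1 is an eigenvalue of K and (I - K) is not invertible. The finite-dimensional Fredholm alternative says: either (I - K) is invertible, or ker(I - K) ≠ {0} and then range(I - K) = ker((I - K)^*)^⊥, with dim ker(I - K) = dim ker((I - K)^*). We are in the second case, so we need both kernels. Kernel of I - K: (I - K) u = u - u (v·u) = u - u = 0, so ker(I - K) = span{u} = span{(1, 0, -1, 0)} (it is exactly 1-dimensional because rank(I - K) = 3). Kernel of the adjoint: K is real, so (I - K)^* = I - K^T = I - v u^T, and (I - v u^T) v = v - v (u·v) = 0; hence ker((I - K)^*) = span{v} = span{(1, 2, 0, 1)}. Therefore (I - K) x = y is solvable iff <y, v> = 0, i.e. iff y_1 + 2y_2 + y_4 = 0. When this holds, K y = u (v·y) = 0, so (I - K) y = y and x = y is a particular solution; the full solution set is the line x = y + c·u = y + c·(1, 0, -1, 0), c ∈ C.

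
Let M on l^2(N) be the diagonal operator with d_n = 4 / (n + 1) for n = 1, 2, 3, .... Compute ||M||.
||M|| = 2 (attained at n = 1)

For M diagonal, ||M|| = sup_n |d_n| = sup_n 4/(n + 1). This is positive and strictly decreasing in n, so the supremum is attained at n = 1: d_1 = 4/(1 + 1) = 2. Hence ||M|| = 2.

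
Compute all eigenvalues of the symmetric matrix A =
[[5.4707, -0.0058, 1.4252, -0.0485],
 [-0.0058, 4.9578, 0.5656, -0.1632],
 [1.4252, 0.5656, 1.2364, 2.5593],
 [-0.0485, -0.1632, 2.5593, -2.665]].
sigma(A) ≈ {-4, 2, 5, 6}

A is real symmetric, so its spectrum consists of real eigenvalues. Expanding the characteristic polynomial of the displayed matrix gives
  det(λ I - A) = p(λ) = λ^4 + (-9)λ^3 + (0)λ^2 + (148)λ + (-239.9957).
Solving p(λ) = 0 yields eigenvalues ≈ -4, 2, 5, 6. (A is shown rounded to 4 decimals, so these recover the underlying integer eigenvalues to within that precision.)
Verification: the trace of A = 9 equals the sum of eigenvalues 9, and det(A) ≈ -239.9957 matches the eigenvalue product -240.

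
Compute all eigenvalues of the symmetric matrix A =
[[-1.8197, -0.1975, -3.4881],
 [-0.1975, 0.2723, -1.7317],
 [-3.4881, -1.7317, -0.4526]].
sigma(A) ≈ {-5, 0, 3}

A is real symmetric, so its spectrum consists of real eigenvalues. Expanding the characteristic polynomial of the displayed matrix gives
  det(λ I - A) = p(λ) = λ^3 + (2)λ^2 + (-15)λ + (0).
Solving p(λ) = 0 yields eigenvalues ≈ -5, 0, 3. (A is shown rounded to 4 decimals, so these recover the underlying integer eigenvalues to within that precision.)
Verification: the trace of A = -2 equals the sum of eigenvalues -2, and det(A) ≈ -0.0002 matches the eigenvalue product 0.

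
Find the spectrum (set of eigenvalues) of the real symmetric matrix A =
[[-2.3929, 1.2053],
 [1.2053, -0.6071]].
sigma(A) ≈ {-3, 0}

A is real symmetric, so its spectrum consists of real eigenvalues. Expanding the characteristic polynomial of the displayed matrix gives
  det(λ I - A) = p(λ) = λ^2 + (3)λ + (0).
Solving p(λ) = 0 yields eigenvalues ≈ -3, 0. (A is shown rounded to 4 decimals, so these recover the underlying integer eigenvalues to within that precision.)
Verification: the trace of A = -3 equals the sum of eigenvalues -3, and det(A) ≈ -0.0000 matches the eigenvalue product 0.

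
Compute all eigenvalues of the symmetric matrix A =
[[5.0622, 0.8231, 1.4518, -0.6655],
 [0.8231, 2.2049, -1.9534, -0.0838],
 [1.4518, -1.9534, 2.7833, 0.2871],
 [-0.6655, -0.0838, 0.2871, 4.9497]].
sigma(A) ≈ {0, 4, 5, 6}

A is real symmetric, so its spectrum consists of real eigenvalues. Expanding the characteristic polynomial of the displayed matrix gives
  det(λ I - A) = p(λ) = λ^4 + (-15)λ^3 + (74.0013)λ^2 + (-120.0053)λ + (0.006).
Solving p(λ) = 0 yields eigenvalues ≈ 0, 4, 5, 6. (A is shown rounded to 4 decimals, so these recover the underlying integer eigenvalues to within that precision.)
Verification: the trace of A = 15 equals the sum of eigenvalues 15, and det(A) ≈ 0.0060 matches the eigenvalue product 0.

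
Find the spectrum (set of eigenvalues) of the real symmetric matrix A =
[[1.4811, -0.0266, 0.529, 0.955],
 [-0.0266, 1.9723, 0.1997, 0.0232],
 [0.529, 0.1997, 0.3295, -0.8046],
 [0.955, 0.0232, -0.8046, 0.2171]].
sigma(A) ≈ {-1, 1, 2} (2 with multiplicity 2)

A is real symmetric, so its spectrum consists of real eigenvalues. Expanding the characteristic polynomial of the displayed matrix gives
  det(λ I - A) = p(λ) = λ^4 + (-4)λ^3 + (3)λ^2 + (4)λ + (-4).
Solving p(λ) = 0 yields eigenvalues ≈ -1, 1, 2, 2. (A is shown rounded to 4 decimals, so these recover the underlying integer eigenvalues to within that precision.)
Verification: the trace of A = 4 equals the sum of eigenvalues 4, and det(A) ≈ -4.0003 matches the eigenvalue product -4.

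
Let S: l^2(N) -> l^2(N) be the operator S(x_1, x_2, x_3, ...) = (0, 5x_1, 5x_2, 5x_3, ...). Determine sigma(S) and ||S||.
sigma(S) = closed disk {z in C : |z| ≤ 5}; ||S|| = 5

Note S = 5·U where U is the unit right shift (U x)_k = x_{k-1} (with x_0 := 0); so ||S|| = 5||U|| and sigma(S) = 5·sigma(U). ||S x||^2 = sum_{k≥1} |5x_k|^2 = 25||x||^2, so ||S|| = 5 and sigma(S) ⊂ {|z| ≤ 5}. For any |lambda| < 5, the equation (S - lambda I) x = 0 forces x_1 = 0, then 5x_k = lambda x_{k+1} ⇒ x = 0, so S has no eigenvalues. But (S - lambda I) is not surjective for |lambda| < 5: solving (S - lambda I) x = e_1 would require x_n proportional to (lambda/5)^(-n), which is not in l^2. So every |lambda| < 5 lies in the residual spectrum. The boundary |lambda| = 5 is in the approximate point spectrum (the spectrum is closed). Hence sigma(S) is the closed disk of radius 5.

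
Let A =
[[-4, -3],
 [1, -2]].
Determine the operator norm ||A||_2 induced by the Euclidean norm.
||A||_2 = sqrt((30 + sqrt(416))/2) ≈ 5.0198 (= sqrt(largest eigenvalue of A^T A))

||A||_2 = sigma_max(A) = sqrt(lambda_max(A^T A)). Form the symmetric matrix M = A^T A =
[[17, 10],
 [10, 13]].
Its characteristic polynomial (trace, determinant of M give the coefficients) is
  p(λ) = det(λ I - M) = λ^2 - 30λ + 121.
For λ^2 - 30λ + 121 the discriminant is 416. It is nonnegative but not a perfect square, so the roots are real and irrational: λ = (30 ± sqrt(416))/2 ≈ 25.198, 4.802.
So the eigenvalues of A^T A are ≈ 4.802, 25.198 (all ≥ 0, as they must be for A^T A). The largest is λ_max = (30 + sqrt(416))/2 ≈ 25.198, hence ||A||_2 = sqrt(λ_max) = sqrt((30 + sqrt(416))/2) ≈ 5.0198.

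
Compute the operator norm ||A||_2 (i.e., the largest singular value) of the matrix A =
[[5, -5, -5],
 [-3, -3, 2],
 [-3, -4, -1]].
||A||_2 ≈ 8.8178 (= sqrt(largest eigenvalue of A^T A))

||A||_2 = sigma_max(A) = sqrt(lambda_max(A^T A)). Form the symmetric matrix M = A^T A =
[[43, -4, -28],
 [-4, 50, 23],
 [-28, 23, 30]].
Its characteristic polynomial (trace, sum of principal 2x2 minors, determinant of M give the coefficients) is
  p(λ) = det(λ I - M) = λ^3 - 123λ^2 + 3611λ - 7225.
No integer candidate from the rational root theorem (±divisors of 7225) is a root, so the roots are irrational. The cubic discriminant is Δ = 11505559360 > 0, so there are three distinct real roots. p(2) = -487 and p(3) = 2528 have opposite signs, so a root lies in (2, 3); Newton's method refines it to λ ≈ 2.1565. p(43) = 128 and p(44) = -1285 have opposite signs, so a root lies in (43, 44); Newton's method refines it to λ ≈ 43.0902. p(77) = -1912 and p(78) = 653 have opposite signs, so a root lies in (77, 78); Newton's method refines it to λ ≈ 77.7534. Check (Vieta): the three roots sum to 123, matching tr M = 123.
So the eigenvalues of A^T A are ≈ 2.1565, 43.0902, 77.7534 (all ≥ 0, as they must be for A^T A). The largest is λ_max ≈ 77.7534, hence ||A||_2 = sqrt(λ_max) ≈ 8.8178.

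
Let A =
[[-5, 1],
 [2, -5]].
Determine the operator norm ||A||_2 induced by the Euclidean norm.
||A||_2 = sqrt((55 + sqrt(909))/2) ≈ 6.5249 (= sqrt(largest eigenvalue of A^T A))

||A||_2 = sigma_max(A) = sqrt(lambda_max(A^T A)). Form the symmetric matrix M = A^T A =
[[29, -15],
 [-15, 26]].
Its characteristic polynomial (trace, determinant of M give the coefficients) is
  p(λ) = det(λ I - M) = λ^2 - 55λ + 529.
For λ^2 - 55λ + 529 the discriminant is 909. It is nonnegative but not a perfect square, so the roots are real and irrational: λ = (55 ± sqrt(909))/2 ≈ 42.5748, 12.4252.
So the eigenvalues of A^T A are ≈ 12.4252, 42.5748 (all ≥ 0, as they must be for A^T A). The largest is λ_max = (55 + sqrt(909))/2 ≈ 42.5748, hence ||A||_2 = sqrt(λ_max) = sqrt((55 + sqrt(909))/2) ≈ 6.5249.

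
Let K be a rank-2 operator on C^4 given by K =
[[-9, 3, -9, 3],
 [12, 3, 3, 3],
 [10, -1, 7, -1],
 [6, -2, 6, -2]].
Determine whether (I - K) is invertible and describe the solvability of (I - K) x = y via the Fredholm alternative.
(I - K) is invertible (det(I - K) = -18 ≠ 0), so for every y in C^4 the equation (I - K) x = y has a unique solution.

K has rank 2 and factors as K = U V^T = u1 v1^T + u2 v2^T with u1 = (0, 3, 1, 0), v1 = (1, 2, -2, 2), u2 = (3, -3, -3, -2), v2 = (-3, 1, -3, 1) (multiplying out reproduces the displayed K). The nonzero eigenvalues of U V^T coincide with those of the 2 x 2 matrix G = V^T U = [[v1·u1, v1·u2], [v2·u1, v2·u2]] = [[4, -1], [0, -5]], and by the Sylvester determinant identity det(I_4 - U V^T) = det(I_2 - V^T U) = det([[-3, 1], [0, 6]]) = (-3)(6) - (1)(0) = -18. (Direct check: I - K =
[[10, -3, 9, -3],
 [-12, -2, -3, -3],
 [-10, 1, -6, 1],
 [-6, 2, -6, 3]]
has determinant -18.) The finite-dimensional Fredholm alternative says: either (I - K) is invertible, or ker(I - K) ≠ {0} and then range(I - K) = ker((I - K)^*)^⊥, with dim ker(I - K) = dim ker((I - K)^*). Since det(I - K) ≠ 0, 1 is not an eigenvalue of K and ker(I - K) = {0}, so we are in the first case: for every y there is a unique x = (I - K)^(-1) y. (Explicitly, by the Woodbury identity, (I - U V^T)^(-1) = I + U (I_2 - G)^(-1) V^T.)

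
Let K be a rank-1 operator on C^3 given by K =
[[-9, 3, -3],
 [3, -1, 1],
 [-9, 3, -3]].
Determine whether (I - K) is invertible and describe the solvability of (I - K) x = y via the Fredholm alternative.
(I - K) is invertible (det(I - K) = 14 ≠ 0), so for every y in C^3 the equation (I - K) x = y has a unique solution.

K has rank 1, so it is an outer product K = u v^T: every row of K is a multiple of one row vector. Reading off the entries, u = (-3, 1, -3) and v = (3, -1, 1) (row i of K equals u_i·v^T). A rank-one matrix u v^T satisfies K u = u (v·u) and kills the (2)-dimensional subspace v^⊥, so its characteristic polynomial is lambda^2 (lambda - v·u) with v·u = tr K = -13. Hence the eigenvalues of I - K are 1 (multiplicity 2) and 1 - (-13) = 14, so det(I - K) = 14. (Direct check: I - K =
[[10, -3, 3],
 [-3, 2, -1],
 [9, -3, 4]]
has determinant 14.) The finite-dimensional Fredholm alternative says: either (I - K) is invertible, or ker(I - K) ≠ {0} and then range(I - K) = ker((I - K)^*)^⊥, with dim ker(I - K) = dim ker((I - K)^*). Since det(I - K) ≠ 0, 1 is not an eigenvalue of K and ker(I - K) = {0}, so we are in the first case: for every y there is a unique x = (I - K)^(-1) y. Explicitly, by the Sherman–Morrison formula, (I - u v^T)^(-1) = I + u v^T/(1 - v·u), i.e. (I - K)^(-1) = I + K/(14).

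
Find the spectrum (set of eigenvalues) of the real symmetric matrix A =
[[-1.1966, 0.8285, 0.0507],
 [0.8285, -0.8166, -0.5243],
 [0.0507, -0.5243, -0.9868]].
sigma(A) ≈ {-2, -1, 0}

A is real symmetric, so its spectrum consists of real eigenvalues. Expanding the characteristic polynomial of the displayed matrix gives
  det(λ I - A) = p(λ) = λ^3 + (3)λ^2 + (2)λ + (0).
Solving p(λ) = 0 yields eigenvalues ≈ -2, -1, 0. (A is shown rounded to 4 decimals, so these recover the underlying integer eigenvalues to within that precision.)
Verification: the trace of A = -3 equals the sum of eigenvalues -3, and det(A) ≈ 0.0001 matches the eigenvalue product 0.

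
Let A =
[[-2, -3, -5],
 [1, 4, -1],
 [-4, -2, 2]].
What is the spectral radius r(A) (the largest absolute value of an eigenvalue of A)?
r(A) ≈ 5.1467

The eigenvalues of A are the roots of its characteristic polynomial. With M = A (coefficients from the trace, the sum of principal 2x2 minors, and det A):
  p(λ) = det(λ I - M) = λ^3 - 4λ^2 - 23λ + 88.
No integer candidate from the rational root theorem (±divisors of 88) is a root, so the roots are irrational. The cubic discriminant is Δ = 16300 > 0, so there are three distinct real roots. p(-5) = -22 and p(-4) = 52 have opposite signs, so a root lies in (-5, -4); Newton's method refines it to λ ≈ -4.7479. p(3) = 10 and p(4) = -4 have opposite signs, so a root lies in (3, 4); Newton's method refines it to λ ≈ 3.6012. p(5) = -2 and p(6) = 22 have opposite signs, so a root lies in (5, 6); Newton's method refines it to λ ≈ 5.1467. Check (Vieta): the three roots sum to 4, matching tr M = 4.
Thus the eigenvalues (to 4 decimals) are -4.7479 (modulus 4.7479); 3.6012 (modulus 3.6012); 5.1467 (modulus 5.1467). The spectral radius is the largest modulus: r(A) ≈ 5.1467. (Cross-check: r(A) ≤ ||A||_2 ≈ 6.7697; equality holds whenever A is normal, though it can also hold for some non-normal A.)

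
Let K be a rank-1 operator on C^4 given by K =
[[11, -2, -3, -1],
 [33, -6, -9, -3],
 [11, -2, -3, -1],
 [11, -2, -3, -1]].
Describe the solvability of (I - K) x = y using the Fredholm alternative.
(I - K) is singular (det(I - K) = 0, i.e. 1 ∈ sigma(K)). (I - K) x = y is solvable iff y ⊥ ker((I - K)^*) = span{(11, -2, -3, -1)}, i.e. iff 11y_1 - 2y_2 - 3y_3 - y_4 = 0. When solvable, the solutions are x = y + c·(1, 3, 1, 1), c arbitrary (ker(I - K) = span{(1, 3, 1, 1)}, dimension 1).

K has rank 1, so it is an outer product K = u v^T: every row of K is a multiple of one row vector. Reading off the entries, u = (1, 3, 1, 1) and v = (11, -2, -3, -1) (row i of K equals u_i·v^T). A rank-one matrix u v^T satisfies K u = u (v·u) and kills the (3)-dimensional subspace v^⊥, so its characteristic polynomial is lambda^3 (lambda - v·u) with v·u = tr K = 1. Hence the eigenvalues of I - K are 1 (multiplicity 3) and 1 - (1) = 0, so det(I - K) = 0. (Direct check: I - K =
[[-10, 2, 3, 1],
 [-33, 7, 9, 3],
 [-11, 2, 4, 1],
 [-11, 2, 3, 2]]
has determinant 0.) So 1 is an eigenvalue of K and (I - K) is not invertible. The finite-dimensional Fredholm alternative says: either (I - K) is invertible, or ker(I - K) ≠ {0} and then range(I - K) = ker((I - K)^*)^⊥, with dim ker(I - K) = dim ker((I - K)^*). We are in the second case, so we need both kernels. Kernel of I - K: (I - K) u = u - u (v·u) = u - u = 0, so ker(I - K) = span{u} = span{(1, 3, 1, 1)} (it is exactly 1-dimensional because rank(I - K) = 3). Kernel of the adjoint: K is real, so (I - K)^* = I - K^T = I - v u^T, and (I - v u^T) v = v - v (u·v) = 0; hence ker((I - K)^*) = span{v} = span{(11, -2, -3, -1)}. Therefore (I - K) x = y is solvable iff <y, v> = 0, i.e. iff 11y_1 - 2y_2 - 3y_3 - y_4 = 0. When this holds, K y = u (v·y) = 0, so (I - K) y = y and x = y is a particular solution; the full solution set is the line x = y + c·u = y + c·(1, 3, 1, 1), c ∈ C.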